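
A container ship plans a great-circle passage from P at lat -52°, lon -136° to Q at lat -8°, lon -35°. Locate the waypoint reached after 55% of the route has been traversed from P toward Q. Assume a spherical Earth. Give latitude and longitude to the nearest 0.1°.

The haversine formula gives a central angle δ ≈ 1.577 rad (90.4°) between the endpoints.
Interpolate at f = 0.55 with slerp weights a = sin((1−f)δ)/sin δ ≈ 0.652, b = sin(fδ)/sin δ ≈ 0.763.
p = a·p₁ + b·p₂ ≈ (0.330, -0.712, -0.620); φ = arcsin(p_z) ≈ -38.30°, λ = atan2(p_y, p_x) ≈ -65.12°.

≈ lat -38.3°, lon -65.1°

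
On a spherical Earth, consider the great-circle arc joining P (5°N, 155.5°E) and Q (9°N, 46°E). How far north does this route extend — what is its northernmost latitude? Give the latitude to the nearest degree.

The great circle lies in the plane with unit normal n̂ = (p₁ × p₂)/|p₁ × p₂|.
Here n̂_z ≈ -0.977; the vertex latitude is φ_max = arccos|n̂_z| ≈ 12.3°.
Check via Clairaut: cos φ_max = |cos φ₁| · sin C = cos(5.0°)·sin(78.8°) ≈ 0.977, again giving ≈ 12.3°.

≈ 12°N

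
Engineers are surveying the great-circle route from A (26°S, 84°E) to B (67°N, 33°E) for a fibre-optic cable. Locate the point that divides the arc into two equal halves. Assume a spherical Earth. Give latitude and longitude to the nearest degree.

Convert each endpoint to a unit vector on the sphere (x = cos φ cos λ, y = cos φ sin λ, z = sin φ).
The central angle between the endpoints is δ = arccos(p₁·p₂) ≈ 1.754 rad (100.5°).
Interpolate at f = 1/2 with slerp weights a = sin((1−f)δ)/sin δ ≈ 0.782, b = sin(fδ)/sin δ ≈ 0.782.
p = a·p₁ + b·p₂ ≈ (0.330, 0.865, 0.377); φ = arcsin(p_z) ≈ 22.15°, λ = atan2(p_y, p_x) ≈ 69.14°.

≈ (22°N, 69°E)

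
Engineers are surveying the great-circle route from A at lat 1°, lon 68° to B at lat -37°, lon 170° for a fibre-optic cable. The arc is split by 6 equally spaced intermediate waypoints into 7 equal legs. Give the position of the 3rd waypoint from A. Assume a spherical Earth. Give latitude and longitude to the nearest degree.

≈ lat -24°, lon 104°

Convert each endpoint to a unit vector on the sphere (x = cos φ cos λ, y = cos φ sin λ, z = sin φ).
The central angle between the endpoints is δ = arccos(p₁·p₂) ≈ 1.748 rad (100.2°).
Interpolate at f = 3/7 with slerp weights a = sin((1−f)δ)/sin δ ≈ 0.854, b = sin(fδ)/sin δ ≈ 0.692.
p = a·p₁ + b·p₂ ≈ (-0.224, 0.888, -0.402); φ = arcsin(p_z) ≈ -23.67°, λ = atan2(p_y, p_x) ≈ 104.17°.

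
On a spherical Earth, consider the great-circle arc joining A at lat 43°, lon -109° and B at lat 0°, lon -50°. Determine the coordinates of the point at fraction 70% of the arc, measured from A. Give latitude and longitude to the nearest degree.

≈ lat 15°, lon -64°

Convert each endpoint to a unit vector on the sphere (x = cos φ cos λ, y = cos φ sin λ, z = sin φ).
The central angle between the endpoints is δ = arccos(p₁·p₂) ≈ 1.185 rad (67.9°).
Interpolate at f = 0.70 with slerp weights a = sin((1−f)δ)/sin δ ≈ 0.376, b = sin(fδ)/sin δ ≈ 0.796.
p = a·p₁ + b·p₂ ≈ (0.422, -0.870, 0.256); φ = arcsin(p_z) ≈ 14.84°, λ = atan2(p_y, p_x) ≈ -64.10°.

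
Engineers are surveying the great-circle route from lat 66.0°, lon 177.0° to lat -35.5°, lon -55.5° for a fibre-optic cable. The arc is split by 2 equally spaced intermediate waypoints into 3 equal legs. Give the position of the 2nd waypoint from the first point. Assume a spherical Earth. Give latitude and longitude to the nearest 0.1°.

The haversine formula gives a central angle δ ≈ 2.392 rad (137.1°) between the endpoints.
Interpolate at f = 2/3 with slerp weights a = sin((1−f)δ)/sin δ ≈ 1.050, b = sin(fδ)/sin δ ≈ 1.468.
p = a·p₁ + b·p₂ ≈ (0.250, -0.962, 0.107); φ = arcsin(p_z) ≈ 6.16°, λ = atan2(p_y, p_x) ≈ -75.43°.

≈ lat 6.2°, lon -75.4°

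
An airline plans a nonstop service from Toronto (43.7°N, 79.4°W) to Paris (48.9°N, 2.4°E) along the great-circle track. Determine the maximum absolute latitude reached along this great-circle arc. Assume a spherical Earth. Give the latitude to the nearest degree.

≈ 54°N

The great circle lies in the plane with unit normal n̂ = (p₁ × p₂)/|p₁ × p₂|.
Here n̂_z ≈ +0.582; the vertex latitude is φ_max = arccos|n̂_z| ≈ 54.4°.
Check via Clairaut: cos φ_max = |cos φ₁| · sin C = cos(43.7°)·sin(53.6°) ≈ 0.582, again giving ≈ 54.4°.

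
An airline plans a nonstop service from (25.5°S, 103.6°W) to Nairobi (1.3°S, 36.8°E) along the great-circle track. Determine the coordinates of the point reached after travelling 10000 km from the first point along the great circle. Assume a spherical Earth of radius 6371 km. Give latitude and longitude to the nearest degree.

From cos δ = sin φ₁ sin φ₂ + cos φ₁ cos φ₂ cos Δλ, the central angle is δ ≈ 2.326 rad (133.3°). The total great-circle distance is δ·R ≈ 2.326 × 6371 ≈ 14820 km, so the target fraction is f = 10000/14820 ≈ 0.675.
Interpolate at f ≈ 0.675 with slerp weights a = sin((1−f)δ)/sin δ ≈ 0.943, b = sin(fδ)/sin δ ≈ 1.374.
p = a·p₁ + b·p₂ ≈ (0.899, -0.004, -0.437); φ = arcsin(p_z) ≈ -25.91°, λ = atan2(p_y, p_x) ≈ -0.29°.

≈ (26°S, 0°E)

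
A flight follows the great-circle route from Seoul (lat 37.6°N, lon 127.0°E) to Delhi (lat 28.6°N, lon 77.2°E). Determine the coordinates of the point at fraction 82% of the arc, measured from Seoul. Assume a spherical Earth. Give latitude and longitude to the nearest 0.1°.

From cos δ = sin φ₁ sin φ₂ + cos φ₁ cos φ₂ cos Δλ, the central angle is δ ≈ 0.736 rad (42.2°).
Interpolate at f = 0.82 with slerp weights a = sin((1−f)δ)/sin δ ≈ 0.197, b = sin(fδ)/sin δ ≈ 0.845.
p = a·p₁ + b·p₂ ≈ (0.071, 0.848, 0.525); φ = arcsin(p_z) ≈ 31.65°, λ = atan2(p_y, p_x) ≈ 85.24°.

≈ lat 31.7°N, lon 85.2°E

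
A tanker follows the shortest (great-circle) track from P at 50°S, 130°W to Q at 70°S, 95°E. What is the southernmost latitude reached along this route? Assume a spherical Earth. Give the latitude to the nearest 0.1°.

The great circle lies in the plane with unit normal n̂ = (p₁ × p₂)/|p₁ × p₂|.
Here n̂_z ≈ -0.188; the vertex latitude is φ_max = arccos|n̂_z| ≈ 79.1°.
Check via Clairaut: cos φ_max = |cos φ₁| · sin C = cos(50.0°)·sin(163.0°) ≈ 0.188, again giving ≈ 79.1°.

≈ 79.1°S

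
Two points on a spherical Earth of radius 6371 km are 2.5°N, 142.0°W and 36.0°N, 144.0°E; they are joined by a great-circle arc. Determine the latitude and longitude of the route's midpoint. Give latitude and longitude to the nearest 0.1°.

The haversine formula gives a central angle δ ≈ 1.320 rad (75.6°) between the endpoints.
Interpolate at f = 1/2 with slerp weights a = sin((1−f)δ)/sin δ ≈ 0.633, b = sin(fδ)/sin δ ≈ 0.633.
p = a·p₁ + b·p₂ ≈ (-0.912, -0.088, 0.400); φ = arcsin(p_z) ≈ 23.55°, λ = atan2(p_y, p_x) ≈ -174.47°.

≈ 23.6°N, 174.5°W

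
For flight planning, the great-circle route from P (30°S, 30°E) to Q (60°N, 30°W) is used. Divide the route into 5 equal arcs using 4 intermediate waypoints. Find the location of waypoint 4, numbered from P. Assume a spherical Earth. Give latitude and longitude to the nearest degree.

The haversine formula gives a central angle δ ≈ 1.789 rad (102.5°) between the endpoints.
Interpolate at f = 4/5 with slerp weights a = sin((1−f)δ)/sin δ ≈ 0.359, b = sin(fδ)/sin δ ≈ 1.014.
p = a·p₁ + b·p₂ ≈ (0.708, -0.098, 0.699); φ = arcsin(p_z) ≈ 44.35°, λ = atan2(p_y, p_x) ≈ -7.90°.

≈ (44°N, 8°W)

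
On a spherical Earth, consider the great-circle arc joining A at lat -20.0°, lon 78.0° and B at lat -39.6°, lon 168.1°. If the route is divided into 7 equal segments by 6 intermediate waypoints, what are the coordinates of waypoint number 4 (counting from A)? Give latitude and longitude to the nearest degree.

≈ lat -40°, lon 124°

Convert each endpoint to a unit vector on the sphere (x = cos φ cos λ, y = cos φ sin λ, z = sin φ).
The central angle between the endpoints is δ = arccos(p₁·p₂) ≈ 1.352 rad (77.5°).
Interpolate at f = 4/7 with slerp weights a = sin((1−f)δ)/sin δ ≈ 0.561, b = sin(fδ)/sin δ ≈ 0.715.
p = a·p₁ + b·p₂ ≈ (-0.430, 0.629, -0.648); φ = arcsin(p_z) ≈ -40.37°, λ = atan2(p_y, p_x) ≈ 124.32°.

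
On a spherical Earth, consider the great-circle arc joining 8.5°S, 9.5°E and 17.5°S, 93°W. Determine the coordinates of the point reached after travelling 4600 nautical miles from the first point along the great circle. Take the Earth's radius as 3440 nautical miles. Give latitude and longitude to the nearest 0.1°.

Write both endpoints as unit vectors p₁, p₂ with components (cos φ cos λ, cos φ sin λ, sin φ).
The central angle between the endpoints is δ = arccos(p₁·p₂) ≈ 1.731 rad (99.2°). The total great-circle distance is δ·R ≈ 1.731 × 3440 ≈ 5955 nmi, so the target fraction is f = 4600/5955 ≈ 0.772.
Interpolate at f ≈ 0.772 with slerp weights a = sin((1−f)δ)/sin δ ≈ 0.389, b = sin(fδ)/sin δ ≈ 0.985.
p = a·p₁ + b·p₂ ≈ (0.330, -0.875, -0.354); φ = arcsin(p_z) ≈ -20.72°, λ = atan2(p_y, p_x) ≈ -69.33°.

≈ 20.7°S, 69.3°W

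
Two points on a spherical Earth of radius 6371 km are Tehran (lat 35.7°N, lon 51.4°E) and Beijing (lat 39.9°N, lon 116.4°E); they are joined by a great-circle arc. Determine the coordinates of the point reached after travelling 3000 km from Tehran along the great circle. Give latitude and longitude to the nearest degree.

≈ lat 43°N, lon 85°E

From cos δ = sin φ₁ sin φ₂ + cos φ₁ cos φ₂ cos Δλ, the central angle is δ ≈ 0.879 rad (50.4°). The total great-circle distance is δ·R ≈ 0.879 × 6371 ≈ 5603 km, so the target fraction is f = 3000/5603 ≈ 0.535.
Interpolate at f ≈ 0.535 with slerp weights a = sin((1−f)δ)/sin δ ≈ 0.516, b = sin(fδ)/sin δ ≈ 0.589.
p = a·p₁ + b·p₂ ≈ (0.060, 0.732, 0.679); φ = arcsin(p_z) ≈ 42.74°, λ = atan2(p_y, p_x) ≈ 85.28°.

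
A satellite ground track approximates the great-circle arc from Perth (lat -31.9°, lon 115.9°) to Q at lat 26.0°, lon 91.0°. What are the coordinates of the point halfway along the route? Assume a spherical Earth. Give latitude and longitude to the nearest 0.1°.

Convert each endpoint to a unit vector on the sphere (x = cos φ cos λ, y = cos φ sin λ, z = sin φ).
The central angle between the endpoints is δ = arccos(p₁·p₂) ≈ 1.092 rad (62.6°).
Interpolate at f = 1/2 with slerp weights a = sin((1−f)δ)/sin δ ≈ 0.585, b = sin(fδ)/sin δ ≈ 0.585.
p = a·p₁ + b·p₂ ≈ (-0.226, 0.973, -0.053); φ = arcsin(p_z) ≈ -3.02°, λ = atan2(p_y, p_x) ≈ 103.09°.

≈ lat -3.0°, lon 103.1°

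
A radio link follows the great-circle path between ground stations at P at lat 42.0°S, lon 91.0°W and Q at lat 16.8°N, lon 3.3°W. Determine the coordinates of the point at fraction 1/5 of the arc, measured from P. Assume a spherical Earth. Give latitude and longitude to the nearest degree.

From cos δ = sin φ₁ sin φ₂ + cos φ₁ cos φ₂ cos Δλ, the central angle is δ ≈ 1.736 rad (99.5°).
Interpolate at f = 1/5 with slerp weights a = sin((1−f)δ)/sin δ ≈ 0.997, b = sin(fδ)/sin δ ≈ 0.345.
p = a·p₁ + b·p₂ ≈ (0.317, -0.760, -0.568); φ = arcsin(p_z) ≈ -34.58°, λ = atan2(p_y, p_x) ≈ -67.37°.

≈ lat 35°S, lon 67°W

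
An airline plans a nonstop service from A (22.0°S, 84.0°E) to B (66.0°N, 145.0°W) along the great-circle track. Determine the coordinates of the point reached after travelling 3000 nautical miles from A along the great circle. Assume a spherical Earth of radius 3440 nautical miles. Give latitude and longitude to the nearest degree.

Convert each endpoint to a unit vector on the sphere (x = cos φ cos λ, y = cos φ sin λ, z = sin φ).
The central angle between the endpoints is δ = arccos(p₁·p₂) ≈ 2.201 rad (126.1°). The total great-circle distance is δ·R ≈ 2.201 × 3440 ≈ 7573 nmi, so the target fraction is f = 3000/7573 ≈ 0.396.
Interpolate at f ≈ 0.396 with slerp weights a = sin((1−f)δ)/sin δ ≈ 1.202, b = sin(fδ)/sin δ ≈ 0.948.
p = a·p₁ + b·p₂ ≈ (-0.199, 0.887, 0.416); φ = arcsin(p_z) ≈ 24.56°, λ = atan2(p_y, p_x) ≈ 102.66°.

≈ (25°N, 103°E)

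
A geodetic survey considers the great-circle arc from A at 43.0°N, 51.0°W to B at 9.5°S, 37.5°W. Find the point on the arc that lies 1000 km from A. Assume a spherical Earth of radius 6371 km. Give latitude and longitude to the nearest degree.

≈ 34°N, 48°W

Write both endpoints as unit vectors p₁, p₂ with components (cos φ cos λ, cos φ sin λ, sin φ).
The central angle between the endpoints is δ = arccos(p₁·p₂) ≈ 0.941 rad (53.9°). The total great-circle distance is δ·R ≈ 0.941 × 6371 ≈ 5996 km, so the target fraction is f = 1000/5996 ≈ 0.167.
Interpolate at f ≈ 0.167 with slerp weights a = sin((1−f)δ)/sin δ ≈ 0.874, b = sin(fδ)/sin δ ≈ 0.193.
p = a·p₁ + b·p₂ ≈ (0.554, -0.613, 0.564); φ = arcsin(p_z) ≈ 34.33°, λ = atan2(p_y, p_x) ≈ -47.91°.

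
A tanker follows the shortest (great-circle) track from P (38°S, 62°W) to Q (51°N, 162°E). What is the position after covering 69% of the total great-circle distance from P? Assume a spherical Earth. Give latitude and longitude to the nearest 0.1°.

From cos δ = sin φ₁ sin φ₂ + cos φ₁ cos φ₂ cos Δλ, the central angle is δ ≈ 2.559 rad (146.6°).
Interpolate at f = 0.69 with slerp weights a = sin((1−f)δ)/sin δ ≈ 1.296, b = sin(fδ)/sin δ ≈ 1.784.
p = a·p₁ + b·p₂ ≈ (-0.588, -0.555, 0.588); φ = arcsin(p_z) ≈ 36.04°, λ = atan2(p_y, p_x) ≈ -136.67°.

≈ (36.0°N, 136.7°W)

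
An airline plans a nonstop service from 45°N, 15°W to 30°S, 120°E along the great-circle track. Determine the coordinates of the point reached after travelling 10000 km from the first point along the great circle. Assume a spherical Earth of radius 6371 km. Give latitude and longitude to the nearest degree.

≈ 5°N, 80°E

Convert each endpoint to a unit vector on the sphere (x = cos φ cos λ, y = cos φ sin λ, z = sin φ).
The central angle between the endpoints is δ = arccos(p₁·p₂) ≈ 2.476 rad (141.9°). The total great-circle distance is δ·R ≈ 2.476 × 6371 ≈ 15775 km, so the target fraction is f = 10000/15775 ≈ 0.634.
Interpolate at f ≈ 0.634 with slerp weights a = sin((1−f)δ)/sin δ ≈ 1.275, b = sin(fδ)/sin δ ≈ 1.619.
p = a·p₁ + b·p₂ ≈ (0.170, 0.981, 0.092); φ = arcsin(p_z) ≈ 5.27°, λ = atan2(p_y, p_x) ≈ 80.19°.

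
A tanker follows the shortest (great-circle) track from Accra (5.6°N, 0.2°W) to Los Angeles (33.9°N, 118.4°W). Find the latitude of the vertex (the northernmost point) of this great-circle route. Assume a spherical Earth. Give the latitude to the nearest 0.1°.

≈ 39.4°N

The great circle lies in the plane with unit normal n̂ = (p₁ × p₂)/|p₁ × p₂|.
Here n̂_z ≈ -0.773; the vertex latitude is φ_max = arccos|n̂_z| ≈ 39.4°.
Check via Clairaut: cos φ_max = |cos φ₁| · sin C = cos(5.6°)·sin(51.0°) ≈ 0.773, again giving ≈ 39.4°.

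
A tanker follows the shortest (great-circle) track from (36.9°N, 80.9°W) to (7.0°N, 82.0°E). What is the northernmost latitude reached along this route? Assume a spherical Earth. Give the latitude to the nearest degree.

The great circle lies in the plane with unit normal n̂ = (p₁ × p₂)/|p₁ × p₂|.
Here n̂_z ≈ +0.321; the vertex latitude is φ_max = arccos|n̂_z| ≈ 71.3°.
Check via Clairaut: cos φ_max = |cos φ₁| · sin C = cos(36.9°)·sin(23.6°) ≈ 0.321, again giving ≈ 71.3°.

≈ 71°N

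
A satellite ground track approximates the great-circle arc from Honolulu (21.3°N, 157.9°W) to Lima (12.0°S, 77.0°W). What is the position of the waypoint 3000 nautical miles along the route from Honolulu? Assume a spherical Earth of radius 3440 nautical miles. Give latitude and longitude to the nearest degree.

≈ 3°N, 110°W

Write both endpoints as unit vectors p₁, p₂ with components (cos φ cos λ, cos φ sin λ, sin φ).
The central angle between the endpoints is δ = arccos(p₁·p₂) ≈ 1.502 rad (86.1°). The total great-circle distance is δ·R ≈ 1.502 × 3440 ≈ 5167 nmi, so the target fraction is f = 3000/5167 ≈ 0.581.
Interpolate at f ≈ 0.581 with slerp weights a = sin((1−f)δ)/sin δ ≈ 0.591, b = sin(fδ)/sin δ ≈ 0.767.
p = a·p₁ + b·p₂ ≈ (-0.341, -0.938, 0.055); φ = arcsin(p_z) ≈ 3.15°, λ = atan2(p_y, p_x) ≈ -109.96°.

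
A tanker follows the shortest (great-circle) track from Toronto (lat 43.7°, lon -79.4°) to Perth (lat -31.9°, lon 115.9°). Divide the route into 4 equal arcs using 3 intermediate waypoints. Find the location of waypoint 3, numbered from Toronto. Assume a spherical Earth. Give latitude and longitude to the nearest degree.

Write both endpoints as unit vectors p₁, p₂ with components (cos φ cos λ, cos φ sin λ, sin φ).
The central angle between the endpoints is δ = arccos(p₁·p₂) ≈ 2.848 rad (163.2°).
Interpolate at f = 3/4 with slerp weights a = sin((1−f)δ)/sin δ ≈ 2.255, b = sin(fδ)/sin δ ≈ 2.915.
p = a·p₁ + b·p₂ ≈ (-0.781, 0.624, 0.017); φ = arcsin(p_z) ≈ 0.99°, λ = atan2(p_y, p_x) ≈ 141.38°.

≈ lat 1°, lon 141°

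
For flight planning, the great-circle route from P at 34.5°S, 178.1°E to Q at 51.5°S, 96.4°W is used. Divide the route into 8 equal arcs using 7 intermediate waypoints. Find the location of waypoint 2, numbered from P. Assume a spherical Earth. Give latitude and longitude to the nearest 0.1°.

From cos δ = sin φ₁ sin φ₂ + cos φ₁ cos φ₂ cos Δλ, the central angle is δ ≈ 1.066 rad (61.1°).
Interpolate at f = 2/8 with slerp weights a = sin((1−f)δ)/sin δ ≈ 0.819, b = sin(fδ)/sin δ ≈ 0.301.
p = a·p₁ + b·p₂ ≈ (-0.696, -0.164, -0.699); φ = arcsin(p_z) ≈ -44.39°, λ = atan2(p_y, p_x) ≈ -166.75°.

≈ 44.4°S, 166.8°W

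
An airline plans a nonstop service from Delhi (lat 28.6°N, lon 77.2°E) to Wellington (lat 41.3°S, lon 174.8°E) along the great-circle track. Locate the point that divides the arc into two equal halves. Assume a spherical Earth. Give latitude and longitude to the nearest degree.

Convert each endpoint to a unit vector on the sphere (x = cos φ cos λ, y = cos φ sin λ, z = sin φ).
The central angle between the endpoints is δ = arccos(p₁·p₂) ≈ 1.986 rad (113.8°).
Interpolate at f = 1/2 with slerp weights a = sin((1−f)δ)/sin δ ≈ 0.915, b = sin(fδ)/sin δ ≈ 0.915.
p = a·p₁ + b·p₂ ≈ (-0.507, 0.846, -0.166); φ = arcsin(p_z) ≈ -9.55°, λ = atan2(p_y, p_x) ≈ 120.92°.

≈ lat 10°S, lon 121°E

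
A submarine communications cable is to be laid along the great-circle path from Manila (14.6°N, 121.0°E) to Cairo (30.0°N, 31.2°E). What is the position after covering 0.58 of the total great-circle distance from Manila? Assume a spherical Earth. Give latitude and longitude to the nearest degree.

Convert each endpoint to a unit vector on the sphere (x = cos φ cos λ, y = cos φ sin λ, z = sin φ).
The central angle between the endpoints is δ = arccos(p₁·p₂) ≈ 1.441 rad (82.6°).
Interpolate at f = 0.58 with slerp weights a = sin((1−f)δ)/sin δ ≈ 0.574, b = sin(fδ)/sin δ ≈ 0.748.
p = a·p₁ + b·p₂ ≈ (0.268, 0.812, 0.519); φ = arcsin(p_z) ≈ 31.25°, λ = atan2(p_y, p_x) ≈ 71.71°.

≈ 31°N, 72°E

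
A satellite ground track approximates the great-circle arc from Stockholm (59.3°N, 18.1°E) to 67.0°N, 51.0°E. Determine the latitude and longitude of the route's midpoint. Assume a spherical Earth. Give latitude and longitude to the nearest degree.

The haversine formula gives a central angle δ ≈ 0.287 rad (16.5°) between the endpoints.
Interpolate at f = 1/2 with slerp weights a = sin((1−f)δ)/sin δ ≈ 0.505, b = sin(fδ)/sin δ ≈ 0.505.
p = a·p₁ + b·p₂ ≈ (0.369, 0.234, 0.899); φ = arcsin(p_z) ≈ 64.09°, λ = atan2(p_y, p_x) ≈ 32.30°.

≈ 64°N, 32°E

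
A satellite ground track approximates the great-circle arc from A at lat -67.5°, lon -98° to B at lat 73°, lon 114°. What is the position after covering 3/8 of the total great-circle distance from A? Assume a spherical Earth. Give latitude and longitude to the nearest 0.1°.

From cos δ = sin φ₁ sin φ₂ + cos φ₁ cos φ₂ cos Δλ, the central angle is δ ≈ 2.933 rad (168.1°).
Interpolate at f = 3/8 with slerp weights a = sin((1−f)δ)/sin δ ≈ 4.671, b = sin(fδ)/sin δ ≈ 4.311.
p = a·p₁ + b·p₂ ≈ (-0.761, -0.619, -0.193); φ = arcsin(p_z) ≈ -11.14°, λ = atan2(p_y, p_x) ≈ -140.90°.

≈ lat -11.1°, lon -140.9°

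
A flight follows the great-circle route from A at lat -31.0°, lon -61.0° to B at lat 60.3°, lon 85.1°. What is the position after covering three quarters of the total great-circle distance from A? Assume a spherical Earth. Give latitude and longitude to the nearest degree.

≈ lat 62°, lon 7°

Write both endpoints as unit vectors p₁, p₂ with components (cos φ cos λ, cos φ sin λ, sin φ).
The central angle between the endpoints is δ = arccos(p₁·p₂) ≈ 2.498 rad (143.1°).
Interpolate at f = 3/4 with slerp weights a = sin((1−f)δ)/sin δ ≈ 0.974, b = sin(fδ)/sin δ ≈ 1.590.
p = a·p₁ + b·p₂ ≈ (0.472, 0.055, 0.880); φ = arcsin(p_z) ≈ 61.62°, λ = atan2(p_y, p_x) ≈ 6.62°.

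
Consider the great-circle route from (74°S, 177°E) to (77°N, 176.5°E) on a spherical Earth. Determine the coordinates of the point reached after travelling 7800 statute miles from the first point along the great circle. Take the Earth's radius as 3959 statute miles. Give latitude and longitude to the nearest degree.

Convert each endpoint to a unit vector on the sphere (x = cos φ cos λ, y = cos φ sin λ, z = sin φ).
The central angle between the endpoints is δ = arccos(p₁·p₂) ≈ 2.635 rad (151.0°). The total great-circle distance is δ·R ≈ 2.635 × 3959 ≈ 10434 mi, so the target fraction is f = 7800/10434 ≈ 0.748.
Interpolate at f ≈ 0.748 with slerp weights a = sin((1−f)δ)/sin δ ≈ 1.273, b = sin(fδ)/sin δ ≈ 1.900.
p = a·p₁ + b·p₂ ≈ (-0.777, 0.044, 0.628); φ = arcsin(p_z) ≈ 38.88°, λ = atan2(p_y, p_x) ≈ 176.73°.

≈ (39°N, 177°E)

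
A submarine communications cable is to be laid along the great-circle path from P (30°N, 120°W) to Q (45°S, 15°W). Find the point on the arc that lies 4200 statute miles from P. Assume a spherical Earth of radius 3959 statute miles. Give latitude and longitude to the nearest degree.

Convert each endpoint to a unit vector on the sphere (x = cos φ cos λ, y = cos φ sin λ, z = sin φ).
The central angle between the endpoints is δ = arccos(p₁·p₂) ≈ 2.108 rad (120.8°). The total great-circle distance is δ·R ≈ 2.108 × 3959 ≈ 8347 mi, so the target fraction is f = 4200/8347 ≈ 0.503.
Interpolate at f ≈ 0.503 with slerp weights a = sin((1−f)δ)/sin δ ≈ 1.008, b = sin(fδ)/sin δ ≈ 1.016.
p = a·p₁ + b·p₂ ≈ (0.257, -0.942, -0.214); φ = arcsin(p_z) ≈ -12.37°, λ = atan2(p_y, p_x) ≈ -74.72°.

≈ (12°S, 75°W)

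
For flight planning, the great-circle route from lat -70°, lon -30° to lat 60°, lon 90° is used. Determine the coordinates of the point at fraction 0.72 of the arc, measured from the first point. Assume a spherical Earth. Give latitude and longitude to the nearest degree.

From cos δ = sin φ₁ sin φ₂ + cos φ₁ cos φ₂ cos Δλ, the central angle is δ ≈ 2.689 rad (154.1°).
Interpolate at f = 0.72 with slerp weights a = sin((1−f)δ)/sin δ ≈ 1.564, b = sin(fδ)/sin δ ≈ 2.136.
p = a·p₁ + b·p₂ ≈ (0.463, 0.801, 0.380); φ = arcsin(p_z) ≈ 22.36°, λ = atan2(p_y, p_x) ≈ 59.95°.

≈ lat 22°, lon 60°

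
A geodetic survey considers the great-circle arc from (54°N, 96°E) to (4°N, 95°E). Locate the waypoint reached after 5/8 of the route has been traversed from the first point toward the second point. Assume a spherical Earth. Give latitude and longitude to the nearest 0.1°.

The haversine formula gives a central angle δ ≈ 0.873 rad (50.0°) between the endpoints.
Interpolate at f = 5/8 with slerp weights a = sin((1−f)δ)/sin δ ≈ 0.420, b = sin(fδ)/sin δ ≈ 0.677.
p = a·p₁ + b·p₂ ≈ (-0.085, 0.918, 0.387); φ = arcsin(p_z) ≈ 22.75°, λ = atan2(p_y, p_x) ≈ 95.27°.

≈ (22.8°N, 95.3°E)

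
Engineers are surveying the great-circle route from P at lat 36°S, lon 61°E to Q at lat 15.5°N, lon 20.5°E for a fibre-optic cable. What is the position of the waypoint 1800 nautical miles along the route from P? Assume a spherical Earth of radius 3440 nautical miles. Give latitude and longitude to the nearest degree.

Convert each endpoint to a unit vector on the sphere (x = cos φ cos λ, y = cos φ sin λ, z = sin φ).
The central angle between the endpoints is δ = arccos(p₁·p₂) ≈ 1.120 rad (64.2°). The total great-circle distance is δ·R ≈ 1.120 × 3440 ≈ 3853 nmi, so the target fraction is f = 1800/3853 ≈ 0.467.
Interpolate at f ≈ 0.467 with slerp weights a = sin((1−f)δ)/sin δ ≈ 0.624, b = sin(fδ)/sin δ ≈ 0.555.
p = a·p₁ + b·p₂ ≈ (0.746, 0.629, -0.219); φ = arcsin(p_z) ≈ -12.63°, λ = atan2(p_y, p_x) ≈ 40.14°.

≈ lat 13°S, lon 40°E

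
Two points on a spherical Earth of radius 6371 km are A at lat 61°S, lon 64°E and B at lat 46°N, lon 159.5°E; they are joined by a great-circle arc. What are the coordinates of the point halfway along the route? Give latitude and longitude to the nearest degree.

≈ lat 11°S, lon 123°E

Write both endpoints as unit vectors p₁, p₂ with components (cos φ cos λ, cos φ sin λ, sin φ).
The central angle between the endpoints is δ = arccos(p₁·p₂) ≈ 2.294 rad (131.4°).
Interpolate at f = 1/2 with slerp weights a = sin((1−f)δ)/sin δ ≈ 1.215, b = sin(fδ)/sin δ ≈ 1.215.
p = a·p₁ + b·p₂ ≈ (-0.532, 0.825, -0.189); φ = arcsin(p_z) ≈ -10.88°, λ = atan2(p_y, p_x) ≈ 122.83°.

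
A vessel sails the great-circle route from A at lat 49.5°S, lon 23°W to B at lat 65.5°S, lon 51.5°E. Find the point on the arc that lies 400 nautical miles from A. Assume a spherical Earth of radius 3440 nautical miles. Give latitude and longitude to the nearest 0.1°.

Write both endpoints as unit vectors p₁, p₂ with components (cos φ cos λ, cos φ sin λ, sin φ).
The central angle between the endpoints is δ = arccos(p₁·p₂) ≈ 0.701 rad (40.2°). The total great-circle distance is δ·R ≈ 0.701 × 3440 ≈ 2413 nmi, so the target fraction is f = 400/2413 ≈ 0.166.
Interpolate at f ≈ 0.166 with slerp weights a = sin((1−f)δ)/sin δ ≈ 0.856, b = sin(fδ)/sin δ ≈ 0.180.
p = a·p₁ + b·p₂ ≈ (0.558, -0.159, -0.814); φ = arcsin(p_z) ≈ -54.53°, λ = atan2(p_y, p_x) ≈ -15.89°.

≈ lat 54.5°S, lon 15.9°W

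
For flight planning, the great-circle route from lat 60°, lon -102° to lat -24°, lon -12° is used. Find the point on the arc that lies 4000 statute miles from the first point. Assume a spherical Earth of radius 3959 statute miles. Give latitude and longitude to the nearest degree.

≈ lat 22°, lon -39°

Write both endpoints as unit vectors p₁, p₂ with components (cos φ cos λ, cos φ sin λ, sin φ).
The central angle between the endpoints is δ = arccos(p₁·p₂) ≈ 1.931 rad (110.6°). The total great-circle distance is δ·R ≈ 1.931 × 3959 ≈ 7644 mi, so the target fraction is f = 4000/7644 ≈ 0.523.
Interpolate at f ≈ 0.523 with slerp weights a = sin((1−f)δ)/sin δ ≈ 0.850, b = sin(fδ)/sin δ ≈ 0.905.
p = a·p₁ + b·p₂ ≈ (0.720, -0.588, 0.368); φ = arcsin(p_z) ≈ 21.61°, λ = atan2(p_y, p_x) ≈ -39.21°.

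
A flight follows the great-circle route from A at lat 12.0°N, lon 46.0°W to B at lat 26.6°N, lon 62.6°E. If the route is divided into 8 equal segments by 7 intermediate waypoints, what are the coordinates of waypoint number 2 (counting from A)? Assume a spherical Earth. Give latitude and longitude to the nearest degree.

≈ lat 24°N, lon 22°W

The haversine formula gives a central angle δ ≈ 1.758 rad (100.7°) between the endpoints.
Interpolate at f = 2/8 with slerp weights a = sin((1−f)δ)/sin δ ≈ 0.985, b = sin(fδ)/sin δ ≈ 0.433.
p = a·p₁ + b·p₂ ≈ (0.848, -0.350, 0.399); φ = arcsin(p_z) ≈ 23.50°, λ = atan2(p_y, p_x) ≈ -22.41°.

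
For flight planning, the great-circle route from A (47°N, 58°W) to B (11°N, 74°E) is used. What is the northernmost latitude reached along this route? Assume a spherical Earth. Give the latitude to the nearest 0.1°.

≈ 58.5°N

The great circle lies in the plane with unit normal n̂ = (p₁ × p₂)/|p₁ × p₂|.
Here n̂_z ≈ +0.523; the vertex latitude is φ_max = arccos|n̂_z| ≈ 58.5°.
Check via Clairaut: cos φ_max = |cos φ₁| · sin C = cos(47.0°)·sin(50.1°) ≈ 0.523, again giving ≈ 58.5°.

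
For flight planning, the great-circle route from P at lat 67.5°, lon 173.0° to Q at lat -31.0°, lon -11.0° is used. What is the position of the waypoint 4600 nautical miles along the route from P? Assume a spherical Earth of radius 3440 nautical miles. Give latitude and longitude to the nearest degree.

≈ lat 36°, lon -14°

Write both endpoints as unit vectors p₁, p₂ with components (cos φ cos λ, cos φ sin λ, sin φ).
The central angle between the endpoints is δ = arccos(p₁·p₂) ≈ 2.503 rad (143.4°). The total great-circle distance is δ·R ≈ 2.503 × 3440 ≈ 8611 nmi, so the target fraction is f = 4600/8611 ≈ 0.534.
Interpolate at f ≈ 0.534 with slerp weights a = sin((1−f)δ)/sin δ ≈ 1.543, b = sin(fδ)/sin δ ≈ 1.633.
p = a·p₁ + b·p₂ ≈ (0.788, -0.195, 0.584); φ = arcsin(p_z) ≈ 35.75°, λ = atan2(p_y, p_x) ≈ -13.91°.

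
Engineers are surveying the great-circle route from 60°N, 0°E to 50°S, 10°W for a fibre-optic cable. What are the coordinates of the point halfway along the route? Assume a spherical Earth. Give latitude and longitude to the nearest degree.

≈ 5°N, 6°W

Convert each endpoint to a unit vector on the sphere (x = cos φ cos λ, y = cos φ sin λ, z = sin φ).
The central angle between the endpoints is δ = arccos(p₁·p₂) ≈ 1.925 rad (110.3°).
Interpolate at f = 1/2 with slerp weights a = sin((1−f)δ)/sin δ ≈ 0.875, b = sin(fδ)/sin δ ≈ 0.875.
p = a·p₁ + b·p₂ ≈ (0.991, -0.098, 0.087); φ = arcsin(p_z) ≈ 5.02°, λ = atan2(p_y, p_x) ≈ -5.63°.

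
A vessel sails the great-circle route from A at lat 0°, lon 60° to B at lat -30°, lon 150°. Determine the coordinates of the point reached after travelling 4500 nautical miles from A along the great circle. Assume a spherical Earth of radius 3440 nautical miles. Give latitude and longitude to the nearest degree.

≈ lat -29°, lon 133°

Write both endpoints as unit vectors p₁, p₂ with components (cos φ cos λ, cos φ sin λ, sin φ).
The central angle between the endpoints is δ = arccos(p₁·p₂) ≈ 1.571 rad (90.0°). The total great-circle distance is δ·R ≈ 1.571 × 3440 ≈ 5404 nmi, so the target fraction is f = 4500/5404 ≈ 0.833.
Interpolate at f ≈ 0.833 with slerp weights a = sin((1−f)δ)/sin δ ≈ 0.260, b = sin(fδ)/sin δ ≈ 0.966.
p = a·p₁ + b·p₂ ≈ (-0.594, 0.643, -0.483); φ = arcsin(p_z) ≈ -28.87°, λ = atan2(p_y, p_x) ≈ 132.75°.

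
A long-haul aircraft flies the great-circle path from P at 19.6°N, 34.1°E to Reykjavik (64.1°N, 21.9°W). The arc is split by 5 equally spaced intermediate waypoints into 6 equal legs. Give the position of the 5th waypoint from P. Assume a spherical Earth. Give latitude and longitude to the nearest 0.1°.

≈ 59.2°N, 4.4°W

Convert each endpoint to a unit vector on the sphere (x = cos φ cos λ, y = cos φ sin λ, z = sin φ).
The central angle between the endpoints is δ = arccos(p₁·p₂) ≈ 1.010 rad (57.9°).
Interpolate at f = 5/6 with slerp weights a = sin((1−f)δ)/sin δ ≈ 0.198, b = sin(fδ)/sin δ ≈ 0.881.
p = a·p₁ + b·p₂ ≈ (0.511, -0.039, 0.859); φ = arcsin(p_z) ≈ 59.15°, λ = atan2(p_y, p_x) ≈ -4.36°.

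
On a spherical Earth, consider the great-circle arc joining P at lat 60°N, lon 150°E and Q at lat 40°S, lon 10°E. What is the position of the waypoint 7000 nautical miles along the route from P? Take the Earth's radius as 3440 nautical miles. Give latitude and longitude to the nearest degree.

≈ lat 13°S, lon 29°E

Convert each endpoint to a unit vector on the sphere (x = cos φ cos λ, y = cos φ sin λ, z = sin φ).
The central angle between the endpoints is δ = arccos(p₁·p₂) ≈ 2.587 rad (148.2°). The total great-circle distance is δ·R ≈ 2.587 × 3440 ≈ 8899 nmi, so the target fraction is f = 7000/8899 ≈ 0.787.
Interpolate at f ≈ 0.787 with slerp weights a = sin((1−f)δ)/sin δ ≈ 0.996, b = sin(fδ)/sin δ ≈ 1.698.
p = a·p₁ + b·p₂ ≈ (0.850, 0.475, -0.229); φ = arcsin(p_z) ≈ -13.24°, λ = atan2(p_y, p_x) ≈ 29.19°.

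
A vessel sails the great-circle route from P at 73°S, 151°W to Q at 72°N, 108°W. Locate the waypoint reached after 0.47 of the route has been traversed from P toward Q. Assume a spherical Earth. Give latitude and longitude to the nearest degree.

Write both endpoints as unit vectors p₁, p₂ with components (cos φ cos λ, cos φ sin λ, sin φ).
The central angle between the endpoints is δ = arccos(p₁·p₂) ≈ 2.574 rad (147.5°).
Interpolate at f = 0.47 with slerp weights a = sin((1−f)δ)/sin δ ≈ 1.822, b = sin(fδ)/sin δ ≈ 1.741.
p = a·p₁ + b·p₂ ≈ (-0.632, -0.770, -0.086); φ = arcsin(p_z) ≈ -4.93°, λ = atan2(p_y, p_x) ≈ -129.38°.

≈ 5°S, 129°W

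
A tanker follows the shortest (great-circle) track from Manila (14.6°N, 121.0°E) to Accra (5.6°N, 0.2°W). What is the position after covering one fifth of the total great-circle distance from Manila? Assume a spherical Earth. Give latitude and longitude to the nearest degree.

Write both endpoints as unit vectors p₁, p₂ with components (cos φ cos λ, cos φ sin λ, sin φ).
The central angle between the endpoints is δ = arccos(p₁·p₂) ≈ 2.065 rad (118.3°).
Interpolate at f = 1/5 with slerp weights a = sin((1−f)δ)/sin δ ≈ 1.132, b = sin(fδ)/sin δ ≈ 0.456.
p = a·p₁ + b·p₂ ≈ (-0.111, 0.938, 0.330); φ = arcsin(p_z) ≈ 19.26°, λ = atan2(p_y, p_x) ≈ 96.73°.

≈ 19°N, 97°E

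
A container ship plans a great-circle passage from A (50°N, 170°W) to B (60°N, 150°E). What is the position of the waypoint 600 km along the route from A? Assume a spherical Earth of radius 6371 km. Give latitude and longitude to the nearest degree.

Convert each endpoint to a unit vector on the sphere (x = cos φ cos λ, y = cos φ sin λ, z = sin φ).
The central angle between the endpoints is δ = arccos(p₁·p₂) ≈ 0.428 rad (24.5°). The total great-circle distance is δ·R ≈ 0.428 × 6371 ≈ 2730 km, so the target fraction is f = 600/2730 ≈ 0.220.
Interpolate at f ≈ 0.220 with slerp weights a = sin((1−f)δ)/sin δ ≈ 0.790, b = sin(fδ)/sin δ ≈ 0.226.
p = a·p₁ + b·p₂ ≈ (-0.598, -0.032, 0.801); φ = arcsin(p_z) ≈ 53.22°, λ = atan2(p_y, p_x) ≈ -176.98°.

≈ (53°N, 177°W)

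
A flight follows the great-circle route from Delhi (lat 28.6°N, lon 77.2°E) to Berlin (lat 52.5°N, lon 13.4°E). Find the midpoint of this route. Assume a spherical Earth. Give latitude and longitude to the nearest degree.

≈ lat 45°N, lon 52°E

Convert each endpoint to a unit vector on the sphere (x = cos φ cos λ, y = cos φ sin λ, z = sin φ).
The central angle between the endpoints is δ = arccos(p₁·p₂) ≈ 0.907 rad (52.0°).
Interpolate at f = 1/2 with slerp weights a = sin((1−f)δ)/sin δ ≈ 0.556, b = sin(fδ)/sin δ ≈ 0.556.
p = a·p₁ + b·p₂ ≈ (0.438, 0.555, 0.708); φ = arcsin(p_z) ≈ 45.04°, λ = atan2(p_y, p_x) ≈ 51.73°.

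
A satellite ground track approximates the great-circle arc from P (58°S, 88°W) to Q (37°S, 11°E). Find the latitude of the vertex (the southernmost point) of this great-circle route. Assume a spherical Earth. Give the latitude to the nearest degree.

≈ 62°S

The great circle lies in the plane with unit normal n̂ = (p₁ × p₂)/|p₁ × p₂|.
Here n̂_z ≈ +0.467; the vertex latitude is φ_max = arccos|n̂_z| ≈ 62.2°.
Check via Clairaut: cos φ_max = |cos φ₁| · sin C = cos(58.0°)·sin(118.3°) ≈ 0.467, again giving ≈ 62.2°.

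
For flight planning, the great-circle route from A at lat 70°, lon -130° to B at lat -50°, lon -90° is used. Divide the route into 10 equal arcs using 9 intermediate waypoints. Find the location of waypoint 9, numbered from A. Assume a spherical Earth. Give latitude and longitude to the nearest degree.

Write both endpoints as unit vectors p₁, p₂ with components (cos φ cos λ, cos φ sin λ, sin φ).
The central angle between the endpoints is δ = arccos(p₁·p₂) ≈ 2.155 rad (123.5°).
Interpolate at f = 9/10 with slerp weights a = sin((1−f)δ)/sin δ ≈ 0.256, b = sin(fδ)/sin δ ≈ 1.118.
p = a·p₁ + b·p₂ ≈ (-0.056, -0.786, -0.616); φ = arcsin(p_z) ≈ -38.01°, λ = atan2(p_y, p_x) ≈ -94.10°.

≈ lat -38°, lon -94°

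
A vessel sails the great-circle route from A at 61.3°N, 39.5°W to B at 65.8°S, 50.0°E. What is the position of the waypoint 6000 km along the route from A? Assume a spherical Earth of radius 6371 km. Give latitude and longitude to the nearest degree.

Write both endpoints as unit vectors p₁, p₂ with components (cos φ cos λ, cos φ sin λ, sin φ).
The central angle between the endpoints is δ = arccos(p₁·p₂) ≈ 2.495 rad (143.0°). The total great-circle distance is δ·R ≈ 2.495 × 6371 ≈ 15898 km, so the target fraction is f = 6000/15898 ≈ 0.377.
Interpolate at f ≈ 0.377 with slerp weights a = sin((1−f)δ)/sin δ ≈ 1.660, b = sin(fδ)/sin δ ≈ 1.343.
p = a·p₁ + b·p₂ ≈ (0.969, -0.086, 0.232); φ = arcsin(p_z) ≈ 13.39°, λ = atan2(p_y, p_x) ≈ -5.04°.

≈ 13°N, 5°W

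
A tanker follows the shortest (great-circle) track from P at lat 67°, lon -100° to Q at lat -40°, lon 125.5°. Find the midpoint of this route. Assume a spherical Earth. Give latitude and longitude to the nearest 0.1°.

Convert each endpoint to a unit vector on the sphere (x = cos φ cos λ, y = cos φ sin λ, z = sin φ).
The central angle between the endpoints is δ = arccos(p₁·p₂) ≈ 2.501 rad (143.3°).
Interpolate at f = 1/2 with slerp weights a = sin((1−f)δ)/sin δ ≈ 1.587, b = sin(fδ)/sin δ ≈ 1.587.
p = a·p₁ + b·p₂ ≈ (-0.814, 0.379, 0.441); φ = arcsin(p_z) ≈ 26.15°, λ = atan2(p_y, p_x) ≈ 155.02°.

≈ lat 26.2°, lon 155.0°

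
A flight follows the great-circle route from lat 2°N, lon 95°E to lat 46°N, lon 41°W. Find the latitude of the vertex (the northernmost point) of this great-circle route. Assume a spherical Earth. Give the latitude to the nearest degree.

≈ 57°N

The great circle lies in the plane with unit normal n̂ = (p₁ × p₂)/|p₁ × p₂|.
Here n̂_z ≈ -0.548; the vertex latitude is φ_max = arccos|n̂_z| ≈ 56.8°.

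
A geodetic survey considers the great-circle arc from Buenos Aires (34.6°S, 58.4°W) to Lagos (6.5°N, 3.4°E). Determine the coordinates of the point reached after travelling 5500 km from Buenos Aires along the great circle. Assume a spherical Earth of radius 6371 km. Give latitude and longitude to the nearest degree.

Convert each endpoint to a unit vector on the sphere (x = cos φ cos λ, y = cos φ sin λ, z = sin φ).
The central angle between the endpoints is δ = arccos(p₁·p₂) ≈ 1.243 rad (71.2°). The total great-circle distance is δ·R ≈ 1.243 × 6371 ≈ 7918 km, so the target fraction is f = 5500/7918 ≈ 0.695.
Interpolate at f ≈ 0.695 with slerp weights a = sin((1−f)δ)/sin δ ≈ 0.391, b = sin(fδ)/sin δ ≈ 0.803.
p = a·p₁ + b·p₂ ≈ (0.965, -0.227, -0.131); φ = arcsin(p_z) ≈ -7.55°, λ = atan2(p_y, p_x) ≈ -13.24°.

≈ (8°S, 13°W)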